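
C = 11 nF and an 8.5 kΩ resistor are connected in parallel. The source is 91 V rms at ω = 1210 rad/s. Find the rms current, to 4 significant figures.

10.77 mA

X_C = 1/(ωC) = 75130 Ω
Parallel: admittances add. Y = 1/R + jωC
Y = (0.0001176 + j1.331e-05) S
|Y| = 0.0001184 S → |Z| = 1/|Y| = 8446 Ω, ∠Z = −∠Y = -6.455°
I = V/|Z| = 91/8446 = 10.77 mA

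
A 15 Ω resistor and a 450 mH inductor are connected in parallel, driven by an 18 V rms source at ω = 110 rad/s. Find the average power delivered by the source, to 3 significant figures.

21.6 W

X_L = ωL = 49.5 Ω
Parallel: admittances add. Y = 1/R + 1/(jωL)
Y = (0.0667 − j0.0202) S
|Y| = 0.0697 S → |Z| = 1/|Y| = 14.4 Ω, ∠Z = −∠Y = 16.9°
I = V/|Z| = 1.25 A
P = VI cos φ = 18 × 1.25 × cos(16.9°) = 21.6 W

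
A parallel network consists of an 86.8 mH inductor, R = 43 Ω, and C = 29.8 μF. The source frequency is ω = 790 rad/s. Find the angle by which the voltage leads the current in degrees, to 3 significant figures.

X_L = ωL = 68.6 Ω
X_C = 1/(ωC) = 42.5 Ω
Parallel: admittances add. Y = 1/R + 1/(jωL) + jωC
Y = (0.0233 + j0.00896) S
|Y| = 0.0249 S → |Z| = 1/|Y| = 40.1 Ω, ∠Z = −∠Y = -21.1°

-21.1°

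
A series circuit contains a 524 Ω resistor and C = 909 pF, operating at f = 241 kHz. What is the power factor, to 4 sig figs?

0.5850

ω = 2πf = 1.514e+06 rad/s
X_C = 1/(ωC) = 726.5 Ω
Z = 524.0 − j726.5 Ω
|Z| = √(524.0² + 726.5²) = 895.8 Ω
∠Z = arctan(-726.5/524.0) = -54.20°
cos φ = cos(-54.20°) = 0.5850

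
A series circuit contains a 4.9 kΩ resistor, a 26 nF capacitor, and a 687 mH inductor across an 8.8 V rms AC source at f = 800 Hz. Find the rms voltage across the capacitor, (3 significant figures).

ω = 2πf = 5027 rad/s
X_L = ωL = 3450 Ω
X_C = 1/(ωC) = 7650 Ω
Net reactance X = X_L − X_C = -4200 Ω
Z = 4900 − j4200 Ω
|Z| = √(4900² + 4200²) = 6450 Ω
I = V/|Z| = 1.36 mA
V_C = I·|Z_C| = 0.00136 × 7650 = 10.4 V

10.4 V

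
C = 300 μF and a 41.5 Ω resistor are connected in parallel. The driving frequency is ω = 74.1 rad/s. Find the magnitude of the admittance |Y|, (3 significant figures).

32.8 mS

X_C = 1/(ωC) = 45.0 Ω
Parallel: admittances add. Y = 1/R + jωC
Y = (0.0241 + j0.0222) S
|Y| = 0.0328 S → |Z| = 1/|Y| = 30.5 Ω, ∠Z = −∠Y = -42.7°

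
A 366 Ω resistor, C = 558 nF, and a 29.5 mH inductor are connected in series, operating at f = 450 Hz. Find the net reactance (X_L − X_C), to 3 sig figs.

-550 Ω

ω = 2πf = 2827 rad/s
X_L = ωL = 83.4 Ω
X_C = 1/(ωC) = 634 Ω
X = 83.4 − 634 = -550 Ω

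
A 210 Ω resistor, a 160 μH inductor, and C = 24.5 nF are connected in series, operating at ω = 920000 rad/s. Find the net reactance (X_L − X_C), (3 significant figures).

X_L = ωL = 147 Ω
X_C = 1/(ωC) = 44.4 Ω
X = 147 − 44.4 = 103 Ω

103 Ω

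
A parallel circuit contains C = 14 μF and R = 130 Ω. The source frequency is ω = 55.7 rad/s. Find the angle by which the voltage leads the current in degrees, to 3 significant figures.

-5.79°

X_C = 1/(ωC) = 1280 Ω
Parallel: admittances add. Y = 1/R + jωC
Y = (0.00769 + j0.000780) S
|Y| = 0.00773 S → |Z| = 1/|Y| = 129 Ω, ∠Z = −∠Y = -5.79°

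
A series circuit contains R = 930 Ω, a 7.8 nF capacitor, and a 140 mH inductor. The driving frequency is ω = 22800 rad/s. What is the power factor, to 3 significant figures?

0.357

X_L = ωL = 3190 Ω
X_C = 1/(ωC) = 5620 Ω
Net reactance X = X_L − X_C = -2430 Ω
Z = 930 − j2430 Ω
|Z| = √(930² + 2430²) = 2600 Ω
∠Z = arctan(-2430/930) = -69.1°
cos φ = cos(-69.1°) = 0.357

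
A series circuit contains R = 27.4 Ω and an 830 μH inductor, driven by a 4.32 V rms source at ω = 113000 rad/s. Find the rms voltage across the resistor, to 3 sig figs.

1.21 V

X_L = ωL = 93.8 Ω
Z = 27.4 + j93.8 Ω
|Z| = √(27.4² + 93.8²) = 97.7 Ω
I = V/|Z| = 44.2 mA
V_R = I·|Z_R| = 0.0442 × 27.4 = 1.21 V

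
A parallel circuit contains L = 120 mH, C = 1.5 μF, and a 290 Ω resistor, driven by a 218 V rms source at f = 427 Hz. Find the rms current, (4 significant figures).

ω = 2πf = 2683 rad/s
X_L = ωL = 322.0 Ω
X_C = 1/(ωC) = 248.5 Ω
Parallel: admittances add. Y = 1/R + 1/(jωL) + jωC
Y = (0.003448 + j0.0009183) S
|Y| = 0.003568 S → |Z| = 1/|Y| = 280.2 Ω, ∠Z = −∠Y = -14.91°
I = V/|Z| = 218/280.2 = 777.9 mA

777.9 mA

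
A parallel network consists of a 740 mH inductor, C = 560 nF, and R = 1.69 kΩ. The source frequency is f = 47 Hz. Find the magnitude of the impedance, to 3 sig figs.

225 Ω

ω = 2πf = 295.3 rad/s
X_L = ωL = 219 Ω
X_C = 1/(ωC) = 6050 Ω
Parallel: admittances add. Y = 1/R + 1/(jωL) + jωC
Y = (0.000592 − j0.00441) S
|Y| = 0.00445 S → |Z| = 1/|Y| = 225 Ω, ∠Z = −∠Y = 82.4°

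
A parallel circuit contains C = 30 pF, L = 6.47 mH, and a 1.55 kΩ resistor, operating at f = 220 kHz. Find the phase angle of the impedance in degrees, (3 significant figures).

ω = 2πf = 1.382e+06 rad/s
X_L = ωL = 8940 Ω
X_C = 1/(ωC) = 24100 Ω
Parallel: admittances add. Y = 1/R + 1/(jωL) + jωC
Y = (0.000645 − j7.03e-05) S
|Y| = 0.000649 S → |Z| = 1/|Y| = 1540 Ω, ∠Z = −∠Y = 6.22°

6.22°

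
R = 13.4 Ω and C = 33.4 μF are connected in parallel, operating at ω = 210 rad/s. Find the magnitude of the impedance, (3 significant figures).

13.3 Ω

X_C = 1/(ωC) = 143 Ω
Parallel: admittances add. Y = 1/R + jωC
Y = (0.0746 + j0.00701) S
|Y| = 0.0750 S → |Z| = 1/|Y| = 13.3 Ω, ∠Z = −∠Y = -5.37°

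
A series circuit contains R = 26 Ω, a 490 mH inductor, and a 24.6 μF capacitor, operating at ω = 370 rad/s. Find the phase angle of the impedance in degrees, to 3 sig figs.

X_L = ωL = 181 Ω
X_C = 1/(ωC) = 110 Ω
Net reactance X = X_L − X_C = 71.4 Ω
Z = 26.0 + j71.4 Ω
|Z| = √(26.0² + 71.4²) = 76.0 Ω
∠Z = arctan(71.4/26.0) = 70.0°

70.0°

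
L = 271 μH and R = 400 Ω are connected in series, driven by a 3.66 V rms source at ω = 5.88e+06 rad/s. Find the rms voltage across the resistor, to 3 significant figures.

0.891 V

X_L = ωL = 1590 Ω
Z = 400 + j1590 Ω
|Z| = √(400² + 1590²) = 1640 Ω
I = V/|Z| = 2.23 mA
V_R = I·|Z_R| = 0.00223 × 400 = 0.891 V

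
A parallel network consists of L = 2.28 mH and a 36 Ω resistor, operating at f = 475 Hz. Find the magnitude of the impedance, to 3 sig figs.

6.69 Ω

ω = 2πf = 2985 rad/s
X_L = ωL = 6.80 Ω
Parallel: admittances add. Y = 1/R + 1/(jωL)
Y = (0.0278 − j0.147) S
|Y| = 0.150 S → |Z| = 1/|Y| = 6.69 Ω, ∠Z = −∠Y = 79.3°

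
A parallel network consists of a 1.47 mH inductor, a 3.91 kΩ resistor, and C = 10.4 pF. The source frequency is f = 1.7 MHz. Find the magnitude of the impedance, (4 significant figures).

ω = 2πf = 1.068e+07 rad/s
X_L = ωL = 15700 Ω
X_C = 1/(ωC) = 9002 Ω
Parallel: admittances add. Y = 1/R + 1/(jωL) + jωC
Y = (0.0002558 + j4.74e-05) S
|Y| = 0.0002601 S → |Z| = 1/|Y| = 3845 Ω, ∠Z = −∠Y = -10.50°

3845 Ω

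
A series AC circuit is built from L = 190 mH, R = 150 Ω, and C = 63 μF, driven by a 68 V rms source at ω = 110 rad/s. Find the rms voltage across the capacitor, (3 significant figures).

X_L = ωL = 20.9 Ω
X_C = 1/(ωC) = 144 Ω
Net reactance X = X_L − X_C = -123 Ω
Z = 150 − j123 Ω
|Z| = √(150² + 123²) = 194 Ω
I = V/|Z| = 350 mA
V_C = I·|Z_C| = 0.350 × 144 = 50.5 V

50.5 V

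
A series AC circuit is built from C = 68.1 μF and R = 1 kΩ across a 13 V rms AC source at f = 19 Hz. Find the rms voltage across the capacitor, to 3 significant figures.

1.59 V

ω = 2πf = 119.4 rad/s
X_C = 1/(ωC) = 123 Ω
Z = 1000 − j123 Ω
|Z| = √(1000² + 123²) = 1010 Ω
I = V/|Z| = 12.9 mA
V_C = I·|Z_C| = 0.0129 × 123 = 1.59 V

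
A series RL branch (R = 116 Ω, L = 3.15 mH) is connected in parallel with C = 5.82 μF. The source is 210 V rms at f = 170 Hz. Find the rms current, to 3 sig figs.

ω = 2πf = 1068 rad/s
X_L = ωL = 3.36 Ω
X_C = 1/(ωC) = 161 Ω
Branch 1 (R+jX_L): Z₁ = 116 + j3.36 Ω, |Z₁| = 116 Ω
Branch 2 (−jX_C): Z₂ = −j161 Ω
Parallel: Z = Z₁Z₂/(Z₁+Z₂), |Z| = 95.4 Ω, ∠Z = -34.7°
I = V/|Z| = 210/95.4 = 2.20 A

2.20 A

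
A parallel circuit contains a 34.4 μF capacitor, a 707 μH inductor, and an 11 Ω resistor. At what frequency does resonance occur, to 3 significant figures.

ω₀ = 1/√(LC) = 1/√(0.000707 × 3.44e-05) = 6412 rad/s
f₀ = ω₀/(2π) = 1.02 kHz

1.02 kHz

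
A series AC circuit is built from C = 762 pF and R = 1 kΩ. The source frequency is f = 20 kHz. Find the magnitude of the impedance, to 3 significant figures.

ω = 2πf = 125700 rad/s
X_C = 1/(ωC) = 10400 Ω
Z = 1000 − j10400 Ω
|Z| = √(1000² + 10400²) = 10500 Ω

10500 Ω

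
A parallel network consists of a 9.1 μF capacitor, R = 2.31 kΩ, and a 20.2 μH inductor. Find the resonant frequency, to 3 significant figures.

ω₀ = 1/√(LC) = 1/√(2.02e-05 × 9.1e-06) = 73760 rad/s
f₀ = ω₀/(2π) = 11.7 kHz

11.7 kHz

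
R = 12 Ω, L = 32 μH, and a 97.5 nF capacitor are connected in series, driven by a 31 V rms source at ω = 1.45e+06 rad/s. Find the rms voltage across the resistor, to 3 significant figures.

X_L = ωL = 46.4 Ω
X_C = 1/(ωC) = 7.07 Ω
Net reactance X = X_L − X_C = 39.3 Ω
Z = 12.0 + j39.3 Ω
|Z| = √(12.0² + 39.3²) = 41.1 Ω
I = V/|Z| = 754 mA
V_R = I·|Z_R| = 0.754 × 12.0 = 9.05 V

9.05 V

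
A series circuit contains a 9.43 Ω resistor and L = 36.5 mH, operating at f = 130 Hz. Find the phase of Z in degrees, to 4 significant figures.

72.45°

ω = 2πf = 816.8 rad/s
X_L = ωL = 29.81 Ω
Z = 9.430 + j29.81 Ω
|Z| = √(9.430² + 29.81²) = 31.27 Ω
∠Z = arctan(29.81/9.430) = 72.45°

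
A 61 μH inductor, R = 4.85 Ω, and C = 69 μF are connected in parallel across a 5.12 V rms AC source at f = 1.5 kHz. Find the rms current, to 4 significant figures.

ω = 2πf = 9425 rad/s
X_L = ωL = 0.5749 Ω
X_C = 1/(ωC) = 1.538 Ω
Parallel: admittances add. Y = 1/R + 1/(jωL) + jωC
Y = (0.2062 − j1.089) S
|Y| = 1.108 S → |Z| = 1/|Y| = 0.9022 Ω, ∠Z = −∠Y = 79.28°
I = V/|Z| = 5.12/0.9022 = 5.675 A

5.675 A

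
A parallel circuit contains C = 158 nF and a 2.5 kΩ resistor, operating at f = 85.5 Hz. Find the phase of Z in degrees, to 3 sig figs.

ω = 2πf = 537.2 rad/s
X_C = 1/(ωC) = 11800 Ω
Parallel: admittances add. Y = 1/R + jωC
Y = (0.000400 + j8.49e-05) S
|Y| = 0.000409 S → |Z| = 1/|Y| = 2450 Ω, ∠Z = −∠Y = -12.0°

-12.0°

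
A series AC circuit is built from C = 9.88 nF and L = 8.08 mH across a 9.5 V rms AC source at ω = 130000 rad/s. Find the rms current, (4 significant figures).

X_L = ωL = 1050 Ω
X_C = 1/(ωC) = 778.6 Ω
Net reactance X = X_L − X_C = 271.8 Ω
Z = j271.8 Ω
|Z| = √(0² + 271.8²) = 271.8 Ω
I = V/|Z| = 9.5/271.8 = 34.95 mA

34.95 mA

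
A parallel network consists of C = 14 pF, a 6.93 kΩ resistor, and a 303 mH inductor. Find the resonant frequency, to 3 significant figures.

77.3 kHz

ω₀ = 1/√(LC) = 1/√(0.303 × 1.4e-11) = 485500 rad/s
f₀ = ω₀/(2π) = 77.3 kHz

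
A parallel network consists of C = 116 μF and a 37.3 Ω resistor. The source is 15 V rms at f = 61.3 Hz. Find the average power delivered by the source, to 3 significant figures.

ω = 2πf = 385.2 rad/s
X_C = 1/(ωC) = 22.4 Ω
Parallel: admittances add. Y = 1/R + jωC
Y = (0.0268 + j0.0447) S
|Y| = 0.0521 S → |Z| = 1/|Y| = 19.2 Ω, ∠Z = −∠Y = -59.0°
I = V/|Z| = 782 mA
P = VI cos φ = 15 × 0.782 × cos(-59.0°) = 6.03 W

6.03 W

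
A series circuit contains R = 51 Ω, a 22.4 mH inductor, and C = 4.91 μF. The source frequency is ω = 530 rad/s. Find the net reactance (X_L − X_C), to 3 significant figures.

-372 Ω

X_L = ωL = 11.9 Ω
X_C = 1/(ωC) = 384 Ω
X = 11.9 − 384 = -372 Ω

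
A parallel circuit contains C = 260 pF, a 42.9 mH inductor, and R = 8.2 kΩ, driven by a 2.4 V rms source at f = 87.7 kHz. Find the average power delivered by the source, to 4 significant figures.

702.4 μW

ω = 2πf = 551000 rad/s
X_L = ωL = 23640 Ω
X_C = 1/(ωC) = 6980 Ω
Parallel: admittances add. Y = 1/R + 1/(jωL) + jωC
Y = (0.0001220 + j0.0001010) S
|Y| = 0.0001583 S → |Z| = 1/|Y| = 6316 Ω, ∠Z = −∠Y = -39.62°
I = V/|Z| = 380.0 μA
P = VI cos φ = 2.4 × 0.0003800 × cos(-39.62°) = 702.4 μW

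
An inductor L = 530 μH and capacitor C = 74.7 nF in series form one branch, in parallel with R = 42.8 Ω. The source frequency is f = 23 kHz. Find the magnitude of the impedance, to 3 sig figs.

15.0 Ω

ω = 2πf = 144500 rad/s
X_L = ωL = 76.6 Ω
X_C = 1/(ωC) = 92.6 Ω
Branch 1: Z₁ = R = 42.8 Ω
Branch 2 (series LC): Z₂ = j(X_L − X_C) = −j16.0 Ω
Parallel: Z = Z₁Z₂/(Z₁+Z₂), |Z| = 15.0 Ω, ∠Z = -69.5°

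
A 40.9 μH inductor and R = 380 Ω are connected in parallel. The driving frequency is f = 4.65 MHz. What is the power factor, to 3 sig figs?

0.953

ω = 2πf = 2.922e+07 rad/s
X_L = ωL = 1190 Ω
Parallel: admittances add. Y = 1/R + 1/(jωL)
Y = (0.00263 − j0.000837) S
|Y| = 0.00276 S → |Z| = 1/|Y| = 362 Ω, ∠Z = −∠Y = 17.6°
cos φ = cos(17.6°) = 0.953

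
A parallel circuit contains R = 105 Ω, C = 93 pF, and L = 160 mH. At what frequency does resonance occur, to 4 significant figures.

41.26 kHz

ω₀ = 1/√(LC) = 1/√(0.16 × 9.3e-11) = 259200 rad/s
f₀ = ω₀/(2π) = 41.26 kHz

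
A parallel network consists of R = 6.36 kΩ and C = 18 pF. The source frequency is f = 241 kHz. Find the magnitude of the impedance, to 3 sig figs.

ω = 2πf = 1.514e+06 rad/s
X_C = 1/(ωC) = 36700 Ω
Parallel: admittances add. Y = 1/R + jωC
Y = (0.000157 + j2.73e-05) S
|Y| = 0.000160 S → |Z| = 1/|Y| = 6270 Ω, ∠Z = −∠Y = -9.83°

6270 Ω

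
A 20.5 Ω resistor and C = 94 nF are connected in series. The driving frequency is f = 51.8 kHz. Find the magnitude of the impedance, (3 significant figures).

ω = 2πf = 325500 rad/s
X_C = 1/(ωC) = 32.7 Ω
Z = 20.5 − j32.7 Ω
|Z| = √(20.5² + 32.7²) = 38.6 Ω

38.6 Ω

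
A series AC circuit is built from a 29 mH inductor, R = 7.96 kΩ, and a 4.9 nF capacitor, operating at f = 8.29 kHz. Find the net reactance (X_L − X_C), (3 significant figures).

-2410 Ω

ω = 2πf = 52090 rad/s
X_L = ωL = 1510 Ω
X_C = 1/(ωC) = 3920 Ω
X = 1510 − 3920 = -2410 Ω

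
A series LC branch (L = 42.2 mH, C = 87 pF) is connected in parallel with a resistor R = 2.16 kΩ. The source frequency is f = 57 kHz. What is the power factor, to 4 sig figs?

ω = 2πf = 358100 rad/s
X_L = ωL = 15110 Ω
X_C = 1/(ωC) = 32090 Ω
Branch 1: Z₁ = R = 2160 Ω
Branch 2 (series LC): Z₂ = j(X_L − X_C) = −j16980 Ω
Parallel: Z = Z₁Z₂/(Z₁+Z₂), |Z| = 2143 Ω, ∠Z = -7.249°
cos φ = cos(-7.249°) = 0.9920

0.9920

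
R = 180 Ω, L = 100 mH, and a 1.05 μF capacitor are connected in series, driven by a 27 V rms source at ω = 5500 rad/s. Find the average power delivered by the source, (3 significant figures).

X_L = ωL = 550 Ω
X_C = 1/(ωC) = 173 Ω
Net reactance X = X_L − X_C = 377 Ω
Z = 180 + j377 Ω
|Z| = √(180² + 377²) = 418 Ω
∠Z = arctan(377/180) = 64.5°
I = V/|Z| = 64.7 mA
P = VI cos φ = 27 × 0.0647 × cos(64.5°) = 752 mW

752 mW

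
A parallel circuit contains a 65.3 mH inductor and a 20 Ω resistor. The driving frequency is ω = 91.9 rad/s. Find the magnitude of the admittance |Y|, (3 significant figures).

X_L = ωL = 6.00 Ω
Parallel: admittances add. Y = 1/R + 1/(jωL)
Y = (0.0500 − j0.167) S
|Y| = 0.174 S → |Z| = 1/|Y| = 5.75 Ω, ∠Z = −∠Y = 73.3°

174 mS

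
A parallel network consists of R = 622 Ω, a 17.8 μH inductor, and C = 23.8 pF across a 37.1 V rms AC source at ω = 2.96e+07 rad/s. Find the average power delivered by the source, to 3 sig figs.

X_L = ωL = 527 Ω
X_C = 1/(ωC) = 1420 Ω
Parallel: admittances add. Y = 1/R + 1/(jωL) + jωC
Y = (0.00161 − j0.00119) S
|Y| = 0.00200 S → |Z| = 1/|Y| = 499 Ω, ∠Z = −∠Y = 36.6°
I = V/|Z| = 74.3 mA
P = VI cos φ = 37.1 × 0.0743 × cos(36.6°) = 2.21 W

2.21 W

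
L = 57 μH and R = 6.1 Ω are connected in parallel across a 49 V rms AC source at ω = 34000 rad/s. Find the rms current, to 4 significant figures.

26.53 A

X_L = ωL = 1.938 Ω
Parallel: admittances add. Y = 1/R + 1/(jωL)
Y = (0.1639 − j0.5160) S
|Y| = 0.5414 S → |Z| = 1/|Y| = 1.847 Ω, ∠Z = −∠Y = 72.37°
I = V/|Z| = 49/1.847 = 26.53 A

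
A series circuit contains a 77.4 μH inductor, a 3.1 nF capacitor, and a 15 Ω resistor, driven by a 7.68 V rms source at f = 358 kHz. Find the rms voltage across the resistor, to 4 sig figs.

ω = 2πf = 2.249e+06 rad/s
X_L = ωL = 174.1 Ω
X_C = 1/(ωC) = 143.4 Ω
Net reactance X = X_L − X_C = 30.69 Ω
Z = 15.00 + j30.69 Ω
|Z| = √(15.00² + 30.69²) = 34.16 Ω
I = V/|Z| = 224.8 mA
V_R = I·|Z_R| = 0.2248 × 15.00 = 3.372 V

3.372 V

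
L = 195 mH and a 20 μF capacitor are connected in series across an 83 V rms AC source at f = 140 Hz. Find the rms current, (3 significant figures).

ω = 2πf = 879.6 rad/s
X_L = ωL = 172 Ω
X_C = 1/(ωC) = 56.8 Ω
Net reactance X = X_L − X_C = 115 Ω
Z = j115 Ω
|Z| = √(0² + 115²) = 115 Ω
I = V/|Z| = 83/115 = 724 mA

724 mA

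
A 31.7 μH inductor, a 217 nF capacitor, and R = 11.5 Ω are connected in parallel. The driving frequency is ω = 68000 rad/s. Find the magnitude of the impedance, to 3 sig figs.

2.19 Ω

X_L = ωL = 2.16 Ω
X_C = 1/(ωC) = 67.8 Ω
Parallel: admittances add. Y = 1/R + 1/(jωL) + jωC
Y = (0.0870 − j0.449) S
|Y| = 0.457 S → |Z| = 1/|Y| = 2.19 Ω, ∠Z = −∠Y = 79.0°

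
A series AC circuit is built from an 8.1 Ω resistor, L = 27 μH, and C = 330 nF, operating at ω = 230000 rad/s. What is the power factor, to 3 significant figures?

0.758

X_L = ωL = 6.21 Ω
X_C = 1/(ωC) = 13.2 Ω
Net reactance X = X_L − X_C = -6.97 Ω
Z = 8.10 − j6.97 Ω
|Z| = √(8.10² + 6.97²) = 10.7 Ω
∠Z = arctan(-6.97/8.10) = -40.7°
cos φ = cos(-40.7°) = 0.758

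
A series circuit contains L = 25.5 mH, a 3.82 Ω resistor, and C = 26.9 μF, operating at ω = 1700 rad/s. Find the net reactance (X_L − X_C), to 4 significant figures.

X_L = ωL = 43.35 Ω
X_C = 1/(ωC) = 21.87 Ω
X = 43.35 − 21.87 = 21.48 Ω

21.48 Ω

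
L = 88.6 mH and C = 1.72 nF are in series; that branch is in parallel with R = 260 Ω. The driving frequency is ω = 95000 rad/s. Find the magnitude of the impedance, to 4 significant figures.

258.4 Ω

X_L = ωL = 8417 Ω
X_C = 1/(ωC) = 6120 Ω
Branch 1: Z₁ = R = 260.0 Ω
Branch 2 (series LC): Z₂ = j(X_L − X_C) = j2297 Ω
Parallel: Z = Z₁Z₂/(Z₁+Z₂), |Z| = 258.4 Ω, ∠Z = 6.458°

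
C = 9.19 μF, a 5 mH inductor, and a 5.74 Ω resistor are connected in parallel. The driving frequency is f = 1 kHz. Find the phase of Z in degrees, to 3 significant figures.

ω = 2πf = 6283 rad/s
X_L = ωL = 31.4 Ω
X_C = 1/(ωC) = 17.3 Ω
Parallel: admittances add. Y = 1/R + 1/(jωL) + jωC
Y = (0.174 + j0.0259) S
|Y| = 0.176 S → |Z| = 1/|Y| = 5.68 Ω, ∠Z = −∠Y = -8.46°

-8.46°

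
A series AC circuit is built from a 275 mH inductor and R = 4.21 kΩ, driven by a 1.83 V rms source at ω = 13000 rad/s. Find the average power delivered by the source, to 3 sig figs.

X_L = ωL = 3580 Ω
Z = 4210 + j3580 Ω
|Z| = √(4210² + 3580²) = 5520 Ω
∠Z = arctan(3580/4210) = 40.3°
I = V/|Z| = 331 μA
P = VI cos φ = 1.83 × 0.000331 × cos(40.3°) = 462 μW

462 μW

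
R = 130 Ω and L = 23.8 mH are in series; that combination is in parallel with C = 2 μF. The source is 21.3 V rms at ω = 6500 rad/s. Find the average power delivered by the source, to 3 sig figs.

X_L = ωL = 155 Ω
X_C = 1/(ωC) = 76.9 Ω
Branch 1 (R+jX_L): Z₁ = 130 + j155 Ω, |Z₁| = 202 Ω
Branch 2 (−jX_C): Z₂ = −j76.9 Ω
Parallel: Z = Z₁Z₂/(Z₁+Z₂), |Z| = 103 Ω, ∠Z = -70.9°
I = V/|Z| = 208 mA
P = VI cos φ = 21.3 × 0.208 × cos(-70.9°) = 1.44 W

1.44 W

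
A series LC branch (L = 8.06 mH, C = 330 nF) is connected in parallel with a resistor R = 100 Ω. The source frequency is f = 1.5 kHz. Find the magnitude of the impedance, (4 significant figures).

ω = 2πf = 9425 rad/s
X_L = ωL = 75.96 Ω
X_C = 1/(ωC) = 321.5 Ω
Branch 1: Z₁ = R = 100.0 Ω
Branch 2 (series LC): Z₂ = j(X_L − X_C) = −j245.6 Ω
Parallel: Z = Z₁Z₂/(Z₁+Z₂), |Z| = 92.61 Ω, ∠Z = -22.16°

92.61 Ω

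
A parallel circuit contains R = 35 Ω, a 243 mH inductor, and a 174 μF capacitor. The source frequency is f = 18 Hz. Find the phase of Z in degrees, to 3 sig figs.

ω = 2πf = 113.1 rad/s
X_L = ωL = 27.5 Ω
X_C = 1/(ωC) = 50.8 Ω
Parallel: admittances add. Y = 1/R + 1/(jωL) + jωC
Y = (0.0286 − j0.0167) S
|Y| = 0.0331 S → |Z| = 1/|Y| = 30.2 Ω, ∠Z = −∠Y = 30.3°

30.3°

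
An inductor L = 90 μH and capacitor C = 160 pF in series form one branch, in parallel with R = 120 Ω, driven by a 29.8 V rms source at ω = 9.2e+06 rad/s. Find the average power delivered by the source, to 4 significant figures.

X_L = ωL = 828.0 Ω
X_C = 1/(ωC) = 679.3 Ω
Branch 1: Z₁ = R = 120.0 Ω
Branch 2 (series LC): Z₂ = j(X_L − X_C) = j148.7 Ω
Parallel: Z = Z₁Z₂/(Z₁+Z₂), |Z| = 93.37 Ω, ∠Z = 38.91°
I = V/|Z| = 319.2 mA
P = VI cos φ = 29.8 × 0.3192 × cos(38.91°) = 7.400 W

7.400 W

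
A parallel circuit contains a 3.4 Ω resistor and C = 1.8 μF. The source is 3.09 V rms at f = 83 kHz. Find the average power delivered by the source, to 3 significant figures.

2.81 W

ω = 2πf = 521500 rad/s
X_C = 1/(ωC) = 1.07 Ω
Parallel: admittances add. Y = 1/R + jωC
Y = (0.294 + j0.939) S
|Y| = 0.984 S → |Z| = 1/|Y| = 1.02 Ω, ∠Z = −∠Y = -72.6°
I = V/|Z| = 3.04 A
P = VI cos φ = 3.09 × 3.04 × cos(-72.6°) = 2.81 W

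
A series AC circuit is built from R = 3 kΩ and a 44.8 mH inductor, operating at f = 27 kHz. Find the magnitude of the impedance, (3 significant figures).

ω = 2πf = 169600 rad/s
X_L = ωL = 7600 Ω
Z = 3000 + j7600 Ω
|Z| = √(3000² + 7600²) = 8170 Ω

8170 Ω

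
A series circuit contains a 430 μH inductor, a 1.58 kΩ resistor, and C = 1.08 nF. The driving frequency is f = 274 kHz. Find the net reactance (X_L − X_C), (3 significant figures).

202 Ω

ω = 2πf = 1.722e+06 rad/s
X_L = ωL = 740 Ω
X_C = 1/(ωC) = 538 Ω
X = 740 − 538 = 202 Ω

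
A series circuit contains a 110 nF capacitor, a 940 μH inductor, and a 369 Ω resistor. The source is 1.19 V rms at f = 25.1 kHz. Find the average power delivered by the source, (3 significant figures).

ω = 2πf = 157700 rad/s
X_L = ωL = 148 Ω
X_C = 1/(ωC) = 57.6 Ω
Net reactance X = X_L − X_C = 90.6 Ω
Z = 369 + j90.6 Ω
|Z| = √(369² + 90.6²) = 380 Ω
∠Z = arctan(90.6/369) = 13.8°
I = V/|Z| = 3.13 mA
P = VI cos φ = 1.19 × 0.00313 × cos(13.8°) = 3.62 mW

3.62 mW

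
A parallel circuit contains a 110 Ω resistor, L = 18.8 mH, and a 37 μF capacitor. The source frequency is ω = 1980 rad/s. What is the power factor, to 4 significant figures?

X_L = ωL = 37.22 Ω
X_C = 1/(ωC) = 13.65 Ω
Parallel: admittances add. Y = 1/R + 1/(jωL) + jωC
Y = (0.009091 + j0.04640) S
|Y| = 0.04728 S → |Z| = 1/|Y| = 21.15 Ω, ∠Z = −∠Y = -78.91°
cos φ = cos(-78.91°) = 0.1923

0.1923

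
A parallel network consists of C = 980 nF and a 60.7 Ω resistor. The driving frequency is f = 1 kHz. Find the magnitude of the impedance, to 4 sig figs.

56.86 Ω

ω = 2πf = 6283 rad/s
X_C = 1/(ωC) = 162.4 Ω
Parallel: admittances add. Y = 1/R + jωC
Y = (0.01647 + j0.006158) S
|Y| = 0.01759 S → |Z| = 1/|Y| = 56.86 Ω, ∠Z = −∠Y = -20.49°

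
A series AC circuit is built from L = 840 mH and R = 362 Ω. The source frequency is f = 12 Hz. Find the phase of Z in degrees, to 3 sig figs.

9.92°

ω = 2πf = 75.40 rad/s
X_L = ωL = 63.3 Ω
Z = 362 + j63.3 Ω
|Z| = √(362² + 63.3²) = 367 Ω
∠Z = arctan(63.3/362) = 9.92°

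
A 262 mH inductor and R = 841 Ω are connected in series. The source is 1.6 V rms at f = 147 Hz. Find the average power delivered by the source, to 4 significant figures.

2.811 mW

ω = 2πf = 923.6 rad/s
X_L = ωL = 242.0 Ω
Z = 841.0 + j242.0 Ω
|Z| = √(841.0² + 242.0²) = 875.1 Ω
∠Z = arctan(242.0/841.0) = 16.05°
I = V/|Z| = 1.828 mA
P = VI cos φ = 1.6 × 0.001828 × cos(16.05°) = 2.811 mW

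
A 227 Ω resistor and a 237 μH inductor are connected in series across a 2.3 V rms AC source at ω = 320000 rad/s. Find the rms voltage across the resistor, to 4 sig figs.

2.181 V

X_L = ωL = 75.84 Ω
Z = 227.0 + j75.84 Ω
|Z| = √(227.0² + 75.84²) = 239.3 Ω
I = V/|Z| = 9.610 mA
V_R = I·|Z_R| = 0.009610 × 227.0 = 2.181 V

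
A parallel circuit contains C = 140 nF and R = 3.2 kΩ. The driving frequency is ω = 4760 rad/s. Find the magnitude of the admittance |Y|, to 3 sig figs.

X_C = 1/(ωC) = 1500 Ω
Parallel: admittances add. Y = 1/R + jωC
Y = (0.000313 + j0.000666) S
|Y| = 0.000736 S → |Z| = 1/|Y| = 1360 Ω, ∠Z = −∠Y = -64.9°

736 μS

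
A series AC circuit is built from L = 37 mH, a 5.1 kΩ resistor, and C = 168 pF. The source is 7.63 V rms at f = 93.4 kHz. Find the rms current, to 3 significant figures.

603 μA

ω = 2πf = 586800 rad/s
X_L = ωL = 21700 Ω
X_C = 1/(ωC) = 10100 Ω
Net reactance X = X_L − X_C = 11600 Ω
Z = 5100 + j11600 Ω
|Z| = √(5100² + 11600²) = 12600 Ω
I = V/|Z| = 7.63/12600 = 603 μA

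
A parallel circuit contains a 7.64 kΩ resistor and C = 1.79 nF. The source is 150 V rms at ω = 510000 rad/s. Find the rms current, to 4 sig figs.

X_C = 1/(ωC) = 1095 Ω
Parallel: admittances add. Y = 1/R + jωC
Y = (0.0001309 + j0.0009129) S
|Y| = 0.0009222 S → |Z| = 1/|Y| = 1084 Ω, ∠Z = −∠Y = -81.84°
I = V/|Z| = 150/1084 = 138.3 mA

138.3 mA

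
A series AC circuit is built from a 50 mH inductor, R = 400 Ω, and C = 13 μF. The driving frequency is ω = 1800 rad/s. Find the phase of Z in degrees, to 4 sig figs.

6.739°

X_L = ωL = 90.00 Ω
X_C = 1/(ωC) = 42.74 Ω
Net reactance X = X_L − X_C = 47.26 Ω
Z = 400.0 + j47.26 Ω
|Z| = √(400.0² + 47.26²) = 402.8 Ω
∠Z = arctan(47.26/400.0) = 6.739°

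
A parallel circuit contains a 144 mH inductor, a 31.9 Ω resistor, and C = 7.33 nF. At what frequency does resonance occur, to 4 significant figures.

4.899 kHz

ω₀ = 1/√(LC) = 1/√(0.144 × 7.33e-09) = 30780 rad/s
f₀ = ω₀/(2π) = 4.899 kHz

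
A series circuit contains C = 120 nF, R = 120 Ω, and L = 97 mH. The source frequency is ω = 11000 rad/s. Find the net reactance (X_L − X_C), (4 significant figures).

X_L = ωL = 1067 Ω
X_C = 1/(ωC) = 757.6 Ω
X = 1067 − 757.6 = 309.4 Ω

309.4 Ω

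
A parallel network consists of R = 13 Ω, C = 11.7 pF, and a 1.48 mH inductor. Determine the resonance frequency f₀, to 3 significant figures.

ω₀ = 1/√(LC) = 1/√(0.00148 × 1.17e-11) = 7.599e+06 rad/s
f₀ = ω₀/(2π) = 1.21 MHz

1.21 MHz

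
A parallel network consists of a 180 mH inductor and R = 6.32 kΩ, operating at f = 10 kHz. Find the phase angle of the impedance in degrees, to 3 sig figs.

29.2°

ω = 2πf = 62830 rad/s
X_L = ωL = 11300 Ω
Parallel: admittances add. Y = 1/R + 1/(jωL)
Y = (0.000158 − j8.84e-05) S
|Y| = 0.000181 S → |Z| = 1/|Y| = 5520 Ω, ∠Z = −∠Y = 29.2°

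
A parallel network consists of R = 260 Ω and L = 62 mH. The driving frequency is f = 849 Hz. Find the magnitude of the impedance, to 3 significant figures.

204 Ω

ω = 2πf = 5334 rad/s
X_L = ωL = 331 Ω
Parallel: admittances add. Y = 1/R + 1/(jωL)
Y = (0.00385 − j0.00302) S
|Y| = 0.00489 S → |Z| = 1/|Y| = 204 Ω, ∠Z = −∠Y = 38.2°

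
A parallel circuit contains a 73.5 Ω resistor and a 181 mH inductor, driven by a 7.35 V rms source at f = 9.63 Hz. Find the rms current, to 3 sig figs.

679 mA

ω = 2πf = 60.51 rad/s
X_L = ωL = 11.0 Ω
Parallel: admittances add. Y = 1/R + 1/(jωL)
Y = (0.0136 − j0.0913) S
|Y| = 0.0923 S → |Z| = 1/|Y| = 10.8 Ω, ∠Z = −∠Y = 81.5°
I = V/|Z| = 7.35/10.8 = 679 mA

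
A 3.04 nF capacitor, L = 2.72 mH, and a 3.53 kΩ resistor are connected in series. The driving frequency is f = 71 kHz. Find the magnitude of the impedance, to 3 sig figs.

ω = 2πf = 446100 rad/s
X_L = ωL = 1210 Ω
X_C = 1/(ωC) = 737 Ω
Net reactance X = X_L − X_C = 476 Ω
Z = 3530 + j476 Ω
|Z| = √(3530² + 476²) = 3560 Ω

3560 Ω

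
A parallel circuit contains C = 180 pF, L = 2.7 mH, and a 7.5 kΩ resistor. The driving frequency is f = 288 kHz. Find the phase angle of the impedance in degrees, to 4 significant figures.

-42.23°

ω = 2πf = 1.81e+06 rad/s
X_L = ωL = 4886 Ω
X_C = 1/(ωC) = 3070 Ω
Parallel: admittances add. Y = 1/R + 1/(jωL) + jωC
Y = (0.0001333 + j0.0001210) S
|Y| = 0.0001801 S → |Z| = 1/|Y| = 5553 Ω, ∠Z = −∠Y = -42.23°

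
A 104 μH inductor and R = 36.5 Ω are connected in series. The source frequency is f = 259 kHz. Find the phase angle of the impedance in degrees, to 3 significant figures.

ω = 2πf = 1.627e+06 rad/s
X_L = ωL = 169 Ω
Z = 36.5 + j169 Ω
|Z| = √(36.5² + 169²) = 173 Ω
∠Z = arctan(169/36.5) = 77.8°

77.8°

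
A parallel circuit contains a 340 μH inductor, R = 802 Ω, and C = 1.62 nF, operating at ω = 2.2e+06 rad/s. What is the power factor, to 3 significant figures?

0.489

X_L = ωL = 748 Ω
X_C = 1/(ωC) = 281 Ω
Parallel: admittances add. Y = 1/R + 1/(jωL) + jωC
Y = (0.00125 + j0.00223) S
|Y| = 0.00255 S → |Z| = 1/|Y| = 392 Ω, ∠Z = −∠Y = -60.8°
cos φ = cos(-60.8°) = 0.489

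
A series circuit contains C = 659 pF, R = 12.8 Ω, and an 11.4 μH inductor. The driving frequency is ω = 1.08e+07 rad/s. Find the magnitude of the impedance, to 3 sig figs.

21.6 Ω

X_L = ωL = 123 Ω
X_C = 1/(ωC) = 141 Ω
Net reactance X = X_L − X_C = -17.4 Ω
Z = 12.8 − j17.4 Ω
|Z| = √(12.8² + 17.4²) = 21.6 Ω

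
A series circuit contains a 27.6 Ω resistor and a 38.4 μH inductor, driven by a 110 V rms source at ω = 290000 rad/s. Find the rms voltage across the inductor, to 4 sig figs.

X_L = ωL = 11.14 Ω
Z = 27.60 + j11.14 Ω
|Z| = √(27.60² + 11.14²) = 29.76 Ω
I = V/|Z| = 3.696 A
V_L = I·|Z_L| = 3.696 × 11.14 = 41.16 V

41.16 V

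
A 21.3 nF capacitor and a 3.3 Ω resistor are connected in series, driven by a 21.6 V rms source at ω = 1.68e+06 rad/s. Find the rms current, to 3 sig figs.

768 mA

X_C = 1/(ωC) = 27.9 Ω
Z = 3.30 − j27.9 Ω
|Z| = √(3.30² + 27.9²) = 28.1 Ω
I = V/|Z| = 21.6/28.1 = 768 mA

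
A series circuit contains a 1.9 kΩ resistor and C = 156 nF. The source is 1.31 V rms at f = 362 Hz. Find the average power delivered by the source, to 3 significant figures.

ω = 2πf = 2275 rad/s
X_C = 1/(ωC) = 2820 Ω
Z = 1900 − j2820 Ω
|Z| = √(1900² + 2820²) = 3400 Ω
∠Z = arctan(-2820/1900) = -56.0°
I = V/|Z| = 385 μA
P = VI cos φ = 1.31 × 0.000385 × cos(-56.0°) = 282 μW

282 μW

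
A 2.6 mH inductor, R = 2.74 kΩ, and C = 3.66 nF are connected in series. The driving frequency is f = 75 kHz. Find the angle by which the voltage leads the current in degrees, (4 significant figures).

ω = 2πf = 471200 rad/s
X_L = ωL = 1225 Ω
X_C = 1/(ωC) = 579.8 Ω
Net reactance X = X_L − X_C = 645.4 Ω
Z = 2740 + j645.4 Ω
|Z| = √(2740² + 645.4²) = 2815 Ω
∠Z = arctan(645.4/2740) = 13.25°

13.25°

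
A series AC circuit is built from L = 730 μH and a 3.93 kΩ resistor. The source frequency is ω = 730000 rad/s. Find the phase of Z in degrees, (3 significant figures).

7.72°

X_L = ωL = 533 Ω
Z = 3930 + j533 Ω
|Z| = √(3930² + 533²) = 3970 Ω
∠Z = arctan(533/3930) = 7.72°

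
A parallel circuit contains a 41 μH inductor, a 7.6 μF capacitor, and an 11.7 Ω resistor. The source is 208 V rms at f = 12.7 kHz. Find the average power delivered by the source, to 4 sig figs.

ω = 2πf = 79800 rad/s
X_L = ωL = 3.272 Ω
X_C = 1/(ωC) = 1.649 Ω
Parallel: admittances add. Y = 1/R + 1/(jωL) + jωC
Y = (0.08547 + j0.3008) S
|Y| = 0.3127 S → |Z| = 1/|Y| = 3.198 Ω, ∠Z = −∠Y = -74.14°
I = V/|Z| = 65.04 A
P = VI cos φ = 208 × 65.04 × cos(-74.14°) = 3.698 kW

3.698 kW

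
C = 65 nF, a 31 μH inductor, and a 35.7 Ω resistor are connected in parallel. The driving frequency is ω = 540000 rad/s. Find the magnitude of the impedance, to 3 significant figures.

X_L = ωL = 16.7 Ω
X_C = 1/(ωC) = 28.5 Ω
Parallel: admittances add. Y = 1/R + 1/(jωL) + jωC
Y = (0.0280 − j0.0246) S
|Y| = 0.0373 S → |Z| = 1/|Y| = 26.8 Ω, ∠Z = −∠Y = 41.3°

26.8 Ω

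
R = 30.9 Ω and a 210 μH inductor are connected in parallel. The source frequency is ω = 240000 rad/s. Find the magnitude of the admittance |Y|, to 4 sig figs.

X_L = ωL = 50.40 Ω
Parallel: admittances add. Y = 1/R + 1/(jωL)
Y = (0.03236 − j0.01984) S
|Y| = 0.03796 S → |Z| = 1/|Y| = 26.34 Ω, ∠Z = −∠Y = 31.51°

37.96 mS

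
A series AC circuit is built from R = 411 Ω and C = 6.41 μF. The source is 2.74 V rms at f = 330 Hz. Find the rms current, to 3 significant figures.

ω = 2πf = 2073 rad/s
X_C = 1/(ωC) = 75.2 Ω
Z = 411 − j75.2 Ω
|Z| = √(411² + 75.2²) = 418 Ω
I = V/|Z| = 2.74/418 = 6.56 mA

6.56 mA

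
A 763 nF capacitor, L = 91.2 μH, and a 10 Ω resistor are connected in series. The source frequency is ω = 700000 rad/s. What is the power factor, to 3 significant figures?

X_L = ωL = 63.8 Ω
X_C = 1/(ωC) = 1.87 Ω
Net reactance X = X_L − X_C = 62.0 Ω
Z = 10.0 + j62.0 Ω
|Z| = √(10.0² + 62.0²) = 62.8 Ω
∠Z = arctan(62.0/10.0) = 80.8°
cos φ = cos(80.8°) = 0.159

0.159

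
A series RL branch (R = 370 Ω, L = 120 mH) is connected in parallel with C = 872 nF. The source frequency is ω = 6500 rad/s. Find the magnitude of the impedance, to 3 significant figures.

215 Ω

X_L = ωL = 780 Ω
X_C = 1/(ωC) = 176 Ω
Branch 1 (R+jX_L): Z₁ = 370 + j780 Ω, |Z₁| = 863 Ω
Branch 2 (−jX_C): Z₂ = −j176 Ω
Parallel: Z = Z₁Z₂/(Z₁+Z₂), |Z| = 215 Ω, ∠Z = -83.9°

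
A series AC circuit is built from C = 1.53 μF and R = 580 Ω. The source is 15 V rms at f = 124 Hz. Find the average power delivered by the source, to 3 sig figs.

125 mW

ω = 2πf = 779.1 rad/s
X_C = 1/(ωC) = 839 Ω
Z = 580 − j839 Ω
|Z| = √(580² + 839²) = 1020 Ω
∠Z = arctan(-839/580) = -55.3°
I = V/|Z| = 14.7 mA
P = VI cos φ = 15 × 0.0147 × cos(-55.3°) = 125 mW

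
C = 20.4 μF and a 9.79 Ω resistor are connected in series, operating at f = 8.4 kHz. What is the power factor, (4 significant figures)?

0.9955

ω = 2πf = 52780 rad/s
X_C = 1/(ωC) = 0.9288 Ω
Z = 9.790 − j0.9288 Ω
|Z| = √(9.790² + 0.9288²) = 9.834 Ω
∠Z = arctan(-0.9288/9.790) = -5.419°
cos φ = cos(-5.419°) = 0.9955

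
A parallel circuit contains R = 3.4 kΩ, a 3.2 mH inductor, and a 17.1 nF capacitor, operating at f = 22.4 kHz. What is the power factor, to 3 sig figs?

ω = 2πf = 140700 rad/s
X_L = ωL = 450 Ω
X_C = 1/(ωC) = 416 Ω
Parallel: admittances add. Y = 1/R + 1/(jωL) + jωC
Y = (0.000294 + j0.000186) S
|Y| = 0.000348 S → |Z| = 1/|Y| = 2870 Ω, ∠Z = −∠Y = -32.4°
cos φ = cos(-32.4°) = 0.845

0.845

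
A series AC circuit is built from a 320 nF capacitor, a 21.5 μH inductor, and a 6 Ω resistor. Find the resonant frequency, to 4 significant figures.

60.68 kHz

ω₀ = 1/√(LC) = 1/√(2.15e-05 × 3.2e-07) = 381200 rad/s
f₀ = ω₀/(2π) = 60.68 kHz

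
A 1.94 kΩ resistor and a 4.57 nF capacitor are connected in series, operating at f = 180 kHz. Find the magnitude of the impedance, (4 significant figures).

1950 Ω

ω = 2πf = 1.131e+06 rad/s
X_C = 1/(ωC) = 193.5 Ω
Z = 1940 − j193.5 Ω
|Z| = √(1940² + 193.5²) = 1950 Ω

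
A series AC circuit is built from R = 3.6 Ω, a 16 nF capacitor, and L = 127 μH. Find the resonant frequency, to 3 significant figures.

112 kHz

ω₀ = 1/√(LC) = 1/√(0.000127 × 1.6e-08) = 701500 rad/s
f₀ = ω₀/(2π) = 112 kHz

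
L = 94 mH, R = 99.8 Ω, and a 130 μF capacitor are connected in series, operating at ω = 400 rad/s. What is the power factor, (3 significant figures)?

0.983

X_L = ωL = 37.6 Ω
X_C = 1/(ωC) = 19.2 Ω
Net reactance X = X_L − X_C = 18.4 Ω
Z = 99.8 + j18.4 Ω
|Z| = √(99.8² + 18.4²) = 101 Ω
∠Z = arctan(18.4/99.8) = 10.4°
cos φ = cos(10.4°) = 0.983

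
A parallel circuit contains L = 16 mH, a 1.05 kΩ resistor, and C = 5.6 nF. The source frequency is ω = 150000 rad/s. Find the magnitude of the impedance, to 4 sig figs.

959.5 Ω

X_L = ωL = 2400 Ω
X_C = 1/(ωC) = 1190 Ω
Parallel: admittances add. Y = 1/R + 1/(jωL) + jωC
Y = (0.0009524 + j0.0004233) S
|Y| = 0.001042 S → |Z| = 1/|Y| = 959.5 Ω, ∠Z = −∠Y = -23.97°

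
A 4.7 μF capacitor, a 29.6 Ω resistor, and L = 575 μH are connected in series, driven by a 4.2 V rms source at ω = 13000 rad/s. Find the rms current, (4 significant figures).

135.9 mA

X_L = ωL = 7.475 Ω
X_C = 1/(ωC) = 16.37 Ω
Net reactance X = X_L − X_C = -8.892 Ω
Z = 29.60 − j8.892 Ω
|Z| = √(29.60² + 8.892²) = 30.91 Ω
I = V/|Z| = 4.2/30.91 = 135.9 mA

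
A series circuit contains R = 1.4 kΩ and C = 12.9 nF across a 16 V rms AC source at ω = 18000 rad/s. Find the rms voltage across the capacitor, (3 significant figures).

X_C = 1/(ωC) = 4310 Ω
Z = 1400 − j4310 Ω
|Z| = √(1400² + 4310²) = 4530 Ω
I = V/|Z| = 3.53 mA
V_C = I·|Z_C| = 0.00353 × 4310 = 15.2 V

15.2 V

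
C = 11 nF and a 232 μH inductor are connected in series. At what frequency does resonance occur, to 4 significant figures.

ω₀ = 1/√(LC) = 1/√(0.000232 × 1.1e-08) = 626000 rad/s
f₀ = ω₀/(2π) = 99.63 kHz

99.63 kHz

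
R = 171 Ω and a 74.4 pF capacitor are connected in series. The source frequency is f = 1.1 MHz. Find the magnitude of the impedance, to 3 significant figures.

ω = 2πf = 6.912e+06 rad/s
X_C = 1/(ωC) = 1940 Ω
Z = 171 − j1940 Ω
|Z| = √(171² + 1940²) = 1950 Ω

1950 Ω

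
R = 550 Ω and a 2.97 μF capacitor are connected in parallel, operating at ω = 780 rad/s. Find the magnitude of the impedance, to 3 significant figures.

X_C = 1/(ωC) = 432 Ω
Parallel: admittances add. Y = 1/R + jωC
Y = (0.00182 + j0.00232) S
|Y| = 0.00294 S → |Z| = 1/|Y| = 340 Ω, ∠Z = −∠Y = -51.9°

340 Ω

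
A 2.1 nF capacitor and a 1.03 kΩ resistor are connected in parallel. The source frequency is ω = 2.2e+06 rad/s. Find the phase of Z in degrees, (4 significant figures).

X_C = 1/(ωC) = 216.5 Ω
Parallel: admittances add. Y = 1/R + jωC
Y = (0.0009709 + j0.004620) S
|Y| = 0.004721 S → |Z| = 1/|Y| = 211.8 Ω, ∠Z = −∠Y = -78.13°

-78.13°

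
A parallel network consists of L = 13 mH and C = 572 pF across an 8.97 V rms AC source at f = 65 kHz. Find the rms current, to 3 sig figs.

406 μA

ω = 2πf = 408400 rad/s
X_L = ωL = 5310 Ω
X_C = 1/(ωC) = 4280 Ω
Parallel: admittances add. Y = 1/(jωL) + jωC
Y = (0 + j4.53e-05) S
|Y| = 4.53e-05 S → |Z| = 1/|Y| = 22100 Ω, ∠Z = −∠Y = -90.0°
I = V/|Z| = 8.97/22100 = 406 μA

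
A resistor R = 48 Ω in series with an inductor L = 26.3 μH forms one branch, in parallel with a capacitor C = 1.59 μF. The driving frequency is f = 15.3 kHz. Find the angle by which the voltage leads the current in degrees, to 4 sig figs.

-82.20°

ω = 2πf = 96130 rad/s
X_L = ωL = 2.528 Ω
X_C = 1/(ωC) = 6.542 Ω
Branch 1 (R+jX_L): Z₁ = 48.00 + j2.528 Ω, |Z₁| = 48.07 Ω
Branch 2 (−jX_C): Z₂ = −j6.542 Ω
Parallel: Z = Z₁Z₂/(Z₁+Z₂), |Z| = 6.529 Ω, ∠Z = -82.20°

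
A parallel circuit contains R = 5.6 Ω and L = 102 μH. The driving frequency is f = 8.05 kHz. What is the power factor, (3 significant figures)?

ω = 2πf = 50580 rad/s
X_L = ωL = 5.16 Ω
Parallel: admittances add. Y = 1/R + 1/(jωL)
Y = (0.179 − j0.194) S
|Y| = 0.264 S → |Z| = 1/|Y| = 3.79 Ω, ∠Z = −∠Y = 47.3°
cos φ = cos(47.3°) = 0.678

0.678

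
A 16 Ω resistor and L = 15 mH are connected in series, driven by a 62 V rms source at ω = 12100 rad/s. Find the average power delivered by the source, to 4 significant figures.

1.853 W

X_L = ωL = 181.5 Ω
Z = 16.00 + j181.5 Ω
|Z| = √(16.00² + 181.5²) = 182.2 Ω
∠Z = arctan(181.5/16.00) = 84.96°
I = V/|Z| = 340.3 mA
P = VI cos φ = 62 × 0.3403 × cos(84.96°) = 1.853 W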